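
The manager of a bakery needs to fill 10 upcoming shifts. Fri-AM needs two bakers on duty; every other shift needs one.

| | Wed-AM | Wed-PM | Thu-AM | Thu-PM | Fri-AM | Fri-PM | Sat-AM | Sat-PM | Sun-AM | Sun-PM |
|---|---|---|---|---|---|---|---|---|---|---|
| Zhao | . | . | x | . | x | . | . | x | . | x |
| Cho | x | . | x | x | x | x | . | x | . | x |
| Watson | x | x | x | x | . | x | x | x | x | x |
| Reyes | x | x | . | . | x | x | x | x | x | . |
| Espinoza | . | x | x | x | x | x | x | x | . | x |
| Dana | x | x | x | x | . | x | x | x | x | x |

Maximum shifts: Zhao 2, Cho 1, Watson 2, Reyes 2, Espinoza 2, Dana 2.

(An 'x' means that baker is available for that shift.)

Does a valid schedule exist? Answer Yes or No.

One valid schedule: Wed-AM→Cho, Wed-PM→Watson, Thu-AM→Zhao, Thu-PM→Espinoza, Fri-AM→Zhao+Espinoza, Fri-PM→Reyes, Sat-AM→Reyes, Sat-PM→Dana, Sun-AM→Watson, Sun-PM→Dana.
Loads: Zhao 2/2, Cho 1/1, Watson 2/2, Reyes 2/2, Espinoza 2/2, Dana 2/2 — all within limits.

Yes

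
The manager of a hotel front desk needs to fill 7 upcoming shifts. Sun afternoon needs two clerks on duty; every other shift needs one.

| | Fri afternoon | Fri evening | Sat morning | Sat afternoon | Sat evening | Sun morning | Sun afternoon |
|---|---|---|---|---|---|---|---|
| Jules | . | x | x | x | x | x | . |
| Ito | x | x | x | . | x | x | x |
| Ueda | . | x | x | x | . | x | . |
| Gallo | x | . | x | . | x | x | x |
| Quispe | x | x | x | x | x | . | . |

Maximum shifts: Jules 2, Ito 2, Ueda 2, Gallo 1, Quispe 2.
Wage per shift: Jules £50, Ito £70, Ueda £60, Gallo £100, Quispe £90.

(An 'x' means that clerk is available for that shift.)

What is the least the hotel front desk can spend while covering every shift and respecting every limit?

£550

Sun afternoon can only be covered by Ito and Gallo, so that assignment is forced.
Picking the cheapest available clerk for each shift independently would cost £490, but that ignores the shift limits.
An optimal schedule: Fri afternoon→Ito, Fri evening→Jules, Sat morning→Ueda, Sat afternoon→Jules, Sat evening→Quispe, Sun morning→Ueda, Sun afternoon→Ito+Gallo.
Total: 70 + 50 + 60 + 50 + 90 + 60 + 70 + 100 = £550.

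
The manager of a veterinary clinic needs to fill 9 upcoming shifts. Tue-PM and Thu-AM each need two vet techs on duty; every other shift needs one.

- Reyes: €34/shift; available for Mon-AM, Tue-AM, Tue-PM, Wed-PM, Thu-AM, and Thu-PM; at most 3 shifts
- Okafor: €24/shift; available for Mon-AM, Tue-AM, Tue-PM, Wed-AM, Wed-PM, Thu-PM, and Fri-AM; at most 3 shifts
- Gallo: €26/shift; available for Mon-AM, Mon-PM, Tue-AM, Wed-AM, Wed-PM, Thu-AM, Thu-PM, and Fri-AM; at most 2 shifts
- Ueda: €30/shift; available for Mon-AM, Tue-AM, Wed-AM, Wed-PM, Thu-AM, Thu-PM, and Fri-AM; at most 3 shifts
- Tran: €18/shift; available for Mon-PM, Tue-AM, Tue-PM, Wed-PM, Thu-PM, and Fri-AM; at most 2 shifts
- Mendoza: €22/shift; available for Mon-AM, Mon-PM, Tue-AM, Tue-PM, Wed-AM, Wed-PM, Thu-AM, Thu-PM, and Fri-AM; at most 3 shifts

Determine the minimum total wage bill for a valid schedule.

€256

Picking the cheapest available vet tech for each shift independently would cost €222, but that ignores the shift limits.
An optimal schedule: Mon-AM→Mendoza, Mon-PM→Tran, Tue-AM→Okafor, Tue-PM→Mendoza+Okafor, Wed-AM→Mendoza, Wed-PM→Okafor, Thu-AM→Gallo+Ueda, Thu-PM→Gallo, Fri-AM→Tran.
Total: 22 + 18 + 24 + 22 + 24 + 22 + 24 + 26 + 30 + 26 + 18 = €256.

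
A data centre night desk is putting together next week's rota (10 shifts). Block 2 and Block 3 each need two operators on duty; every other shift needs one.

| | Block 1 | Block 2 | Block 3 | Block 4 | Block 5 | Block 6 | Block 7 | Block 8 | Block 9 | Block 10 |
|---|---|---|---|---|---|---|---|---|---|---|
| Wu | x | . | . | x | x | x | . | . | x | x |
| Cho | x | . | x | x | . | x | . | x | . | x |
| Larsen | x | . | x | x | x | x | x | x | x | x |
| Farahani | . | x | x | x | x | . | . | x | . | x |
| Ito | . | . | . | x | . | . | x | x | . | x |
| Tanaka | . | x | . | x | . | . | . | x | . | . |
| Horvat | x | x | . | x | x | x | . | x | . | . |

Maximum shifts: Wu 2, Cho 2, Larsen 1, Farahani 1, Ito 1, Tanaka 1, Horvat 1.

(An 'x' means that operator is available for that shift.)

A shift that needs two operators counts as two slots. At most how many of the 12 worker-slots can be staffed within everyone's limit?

9

Total capacity across all operators is 2+2+1+1+1+1+1 = 9, and 12 slots are needed, so at most 9 can be filled.
An assignment achieving 9: Block 1→Wu, Block 2→Farahani+Tanaka, Block 3→Cho, Block 5→Horvat, Block 6→Cho, Block 7→Larsen, Block 9→Wu, Block 10→Ito.
Loads: Wu 2/2, Cho 2/2, Larsen 1/1, Farahani 1/1, Ito 1/1, Tanaka 1/1, Horvat 1/1.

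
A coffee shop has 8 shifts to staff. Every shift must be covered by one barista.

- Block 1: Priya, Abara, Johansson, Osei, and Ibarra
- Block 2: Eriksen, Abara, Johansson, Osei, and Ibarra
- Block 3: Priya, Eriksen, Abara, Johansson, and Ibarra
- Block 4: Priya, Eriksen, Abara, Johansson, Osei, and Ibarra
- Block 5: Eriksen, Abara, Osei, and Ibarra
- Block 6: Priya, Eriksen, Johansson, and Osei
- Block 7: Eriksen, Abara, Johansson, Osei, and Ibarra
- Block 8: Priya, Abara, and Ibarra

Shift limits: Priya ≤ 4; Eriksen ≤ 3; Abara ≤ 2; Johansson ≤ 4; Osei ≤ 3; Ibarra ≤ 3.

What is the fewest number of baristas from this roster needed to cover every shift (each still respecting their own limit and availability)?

8 slots to fill and no one can take more than 4, so at least ⌈8/4⌉ = 2 baristas are needed.
No set of 2 baristas can cover every shift (each such set leaves at least one shift with no one available or exceeds a cap).
Priya, Eriksen, and Abara alone can cover everything: Block 1→Priya, Block 2→Eriksen, Block 3→Priya, Block 4→Abara, Block 5→Eriksen, Block 6→Priya, Block 7→Eriksen, Block 8→Priya.

3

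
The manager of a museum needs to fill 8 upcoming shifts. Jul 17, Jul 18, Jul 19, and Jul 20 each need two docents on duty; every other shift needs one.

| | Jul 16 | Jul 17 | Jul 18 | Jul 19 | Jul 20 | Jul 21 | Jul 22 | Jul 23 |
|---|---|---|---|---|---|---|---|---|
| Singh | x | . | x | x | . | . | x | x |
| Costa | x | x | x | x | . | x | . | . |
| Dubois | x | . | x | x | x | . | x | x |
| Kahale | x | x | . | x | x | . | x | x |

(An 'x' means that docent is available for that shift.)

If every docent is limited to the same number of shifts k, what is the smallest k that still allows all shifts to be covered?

With 4 docents and 12 worker-slots to fill, someone must work at least ⌈12/4⌉ = 3 shifts, so k ≥ 3.
k = 3 works: Jul 16→Dubois, Jul 17→Costa+Kahale, Jul 18→Singh+Costa, Jul 19→Dubois+Kahale, Jul 20→Dubois+Kahale, Jul 21→Costa, Jul 22→Singh, Jul 23→Singh.
Loads: Singh 3, Costa 3, Dubois 3, Kahale 3 — all ≤ 3.

3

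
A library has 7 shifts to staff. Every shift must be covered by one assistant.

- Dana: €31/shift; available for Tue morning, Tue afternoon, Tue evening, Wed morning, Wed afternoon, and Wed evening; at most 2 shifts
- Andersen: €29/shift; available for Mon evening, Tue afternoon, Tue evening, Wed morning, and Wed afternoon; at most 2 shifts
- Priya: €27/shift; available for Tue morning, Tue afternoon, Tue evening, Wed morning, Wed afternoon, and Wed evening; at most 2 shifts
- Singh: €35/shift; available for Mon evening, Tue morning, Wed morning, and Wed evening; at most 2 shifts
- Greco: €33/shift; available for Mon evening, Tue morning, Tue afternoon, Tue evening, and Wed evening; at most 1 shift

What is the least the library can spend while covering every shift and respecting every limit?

€207

Picking the cheapest available assistant for each shift independently would cost €191, but that ignores the shift limits.
An optimal schedule: Mon evening→Andersen, Tue morning→Priya, Tue afternoon→Andersen, Tue evening→Dana, Wed morning→Dana, Wed afternoon→Priya, Wed evening→Greco.
Total: 29 + 27 + 29 + 31 + 31 + 27 + 33 = €207.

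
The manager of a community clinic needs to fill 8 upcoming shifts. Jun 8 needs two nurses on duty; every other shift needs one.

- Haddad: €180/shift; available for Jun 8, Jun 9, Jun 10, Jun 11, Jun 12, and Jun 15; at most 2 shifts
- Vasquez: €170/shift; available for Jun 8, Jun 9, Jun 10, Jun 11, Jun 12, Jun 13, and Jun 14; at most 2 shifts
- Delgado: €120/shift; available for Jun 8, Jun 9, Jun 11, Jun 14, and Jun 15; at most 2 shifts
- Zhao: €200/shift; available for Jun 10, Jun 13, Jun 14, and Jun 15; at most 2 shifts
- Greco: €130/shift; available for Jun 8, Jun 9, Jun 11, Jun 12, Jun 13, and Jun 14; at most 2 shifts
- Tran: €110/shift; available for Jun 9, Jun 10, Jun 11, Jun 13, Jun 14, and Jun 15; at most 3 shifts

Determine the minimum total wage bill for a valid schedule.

Picking the cheapest available nurse for each shift independently would cost €1040, but that ignores the shift limits.
An optimal schedule: Jun 8→Greco+Vasquez, Jun 9→Delgado, Jun 10→Tran, Jun 11→Delgado, Jun 12→Greco, Jun 13→Tran, Jun 14→Vasquez, Jun 15→Tran.
Total: 130 + 170 + 120 + 110 + 120 + 130 + 110 + 170 + 110 = €1170.

€1170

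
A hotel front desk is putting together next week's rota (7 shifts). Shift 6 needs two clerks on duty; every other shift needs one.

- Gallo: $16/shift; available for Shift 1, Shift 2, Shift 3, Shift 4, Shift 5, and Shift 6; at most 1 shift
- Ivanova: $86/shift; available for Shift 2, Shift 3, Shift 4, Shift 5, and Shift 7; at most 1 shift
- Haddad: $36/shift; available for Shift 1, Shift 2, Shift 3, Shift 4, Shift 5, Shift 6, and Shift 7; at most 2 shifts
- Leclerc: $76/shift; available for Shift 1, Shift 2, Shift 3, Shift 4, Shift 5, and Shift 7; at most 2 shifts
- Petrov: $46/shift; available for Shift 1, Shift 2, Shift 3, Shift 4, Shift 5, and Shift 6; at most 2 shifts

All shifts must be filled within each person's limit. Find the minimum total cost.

Picking the cheapest available clerk for each shift independently would cost $168, but that ignores the shift limits.
An optimal schedule: Shift 1→Haddad, Shift 2→Leclerc, Shift 3→Leclerc, Shift 4→Petrov, Shift 5→Petrov, Shift 6→Gallo+Haddad, Shift 7→Ivanova.
Total: 36 + 76 + 76 + 46 + 46 + 16 + 36 + 86 = $418.

$418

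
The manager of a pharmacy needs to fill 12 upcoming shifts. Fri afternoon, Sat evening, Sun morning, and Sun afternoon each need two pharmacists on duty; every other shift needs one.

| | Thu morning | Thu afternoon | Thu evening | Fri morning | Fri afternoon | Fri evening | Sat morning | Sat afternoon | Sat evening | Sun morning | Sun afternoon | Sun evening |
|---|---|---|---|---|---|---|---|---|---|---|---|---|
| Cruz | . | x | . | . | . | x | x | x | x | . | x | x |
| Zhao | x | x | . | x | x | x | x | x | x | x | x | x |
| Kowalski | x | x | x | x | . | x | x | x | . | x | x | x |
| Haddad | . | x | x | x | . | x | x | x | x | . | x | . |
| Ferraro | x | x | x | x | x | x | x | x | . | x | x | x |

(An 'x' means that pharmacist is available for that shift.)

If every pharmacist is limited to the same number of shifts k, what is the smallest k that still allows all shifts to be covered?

With 5 pharmacists and 16 worker-slots to fill, someone must work at least ⌈16/5⌉ = 4 shifts, so k ≥ 4.
k = 4 works: Thu morning→Zhao, Thu afternoon→Cruz, Thu evening→Kowalski, Fri morning→Kowalski, Fri afternoon→Zhao+Ferraro, Fri evening→Cruz, Sat morning→Kowalski, Sat afternoon→Haddad, Sat evening→Cruz+Zhao, Sun morning→Zhao+Kowalski, Sun afternoon→Haddad+Ferraro, Sun evening→Cruz.
Loads: Cruz 4, Zhao 4, Kowalski 4, Haddad 2, Ferraro 2 — all ≤ 4.

4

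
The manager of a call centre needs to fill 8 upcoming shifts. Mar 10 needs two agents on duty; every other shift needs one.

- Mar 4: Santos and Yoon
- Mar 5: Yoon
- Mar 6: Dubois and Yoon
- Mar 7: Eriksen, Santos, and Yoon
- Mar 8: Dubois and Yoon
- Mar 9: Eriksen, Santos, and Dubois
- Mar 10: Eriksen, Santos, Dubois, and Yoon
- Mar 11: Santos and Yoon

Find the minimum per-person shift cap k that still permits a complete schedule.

3

With 4 agents and 9 worker-slots to fill, someone must work at least ⌈9/4⌉ = 3 shifts, so k ≥ 3.
k = 3 works: Mar 4→Santos, Mar 5→Yoon, Mar 6→Dubois, Mar 7→Eriksen, Mar 8→Dubois, Mar 9→Eriksen, Mar 10→Eriksen+Santos, Mar 11→Santos.
Loads: Eriksen 3, Santos 3, Dubois 2, Yoon 1 — all ≤ 3.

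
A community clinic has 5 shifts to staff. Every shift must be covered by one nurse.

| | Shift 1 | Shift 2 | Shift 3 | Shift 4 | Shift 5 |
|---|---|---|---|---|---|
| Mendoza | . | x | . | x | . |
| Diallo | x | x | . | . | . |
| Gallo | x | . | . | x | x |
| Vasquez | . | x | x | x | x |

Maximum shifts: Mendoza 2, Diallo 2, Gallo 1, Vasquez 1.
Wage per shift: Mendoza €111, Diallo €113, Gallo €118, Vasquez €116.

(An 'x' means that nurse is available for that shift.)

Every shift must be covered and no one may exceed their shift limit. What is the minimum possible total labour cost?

€569

Shift 3 can only be covered by Vasquez, so that assignment is forced.
Picking the cheapest available nurse for each shift independently would cost €567, but that ignores the shift limits.
An optimal schedule: Shift 1→Diallo, Shift 2→Mendoza, Shift 3→Vasquez, Shift 4→Mendoza, Shift 5→Gallo.
Total: 113 + 111 + 116 + 111 + 118 = €569.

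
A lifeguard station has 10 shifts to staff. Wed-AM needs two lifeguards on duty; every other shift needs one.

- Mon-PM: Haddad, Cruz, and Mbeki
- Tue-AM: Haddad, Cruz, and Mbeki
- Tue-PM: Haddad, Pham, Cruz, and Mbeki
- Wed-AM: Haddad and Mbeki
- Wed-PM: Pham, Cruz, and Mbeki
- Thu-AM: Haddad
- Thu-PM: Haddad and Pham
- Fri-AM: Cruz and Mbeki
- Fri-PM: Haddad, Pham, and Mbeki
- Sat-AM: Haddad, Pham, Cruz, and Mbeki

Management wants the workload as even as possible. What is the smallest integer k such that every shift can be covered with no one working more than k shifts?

With 4 lifeguards and 11 worker-slots to fill, someone must work at least ⌈11/4⌉ = 3 shifts, so k ≥ 3.
k = 3 works: Mon-PM→Cruz, Tue-AM→Cruz, Tue-PM→Pham, Wed-AM→Haddad+Mbeki, Wed-PM→Pham, Thu-AM→Haddad, Thu-PM→Haddad, Fri-AM→Cruz, Fri-PM→Pham, Sat-AM→Mbeki.
Loads: Haddad 3, Pham 3, Cruz 3, Mbeki 2 — all ≤ 3.

3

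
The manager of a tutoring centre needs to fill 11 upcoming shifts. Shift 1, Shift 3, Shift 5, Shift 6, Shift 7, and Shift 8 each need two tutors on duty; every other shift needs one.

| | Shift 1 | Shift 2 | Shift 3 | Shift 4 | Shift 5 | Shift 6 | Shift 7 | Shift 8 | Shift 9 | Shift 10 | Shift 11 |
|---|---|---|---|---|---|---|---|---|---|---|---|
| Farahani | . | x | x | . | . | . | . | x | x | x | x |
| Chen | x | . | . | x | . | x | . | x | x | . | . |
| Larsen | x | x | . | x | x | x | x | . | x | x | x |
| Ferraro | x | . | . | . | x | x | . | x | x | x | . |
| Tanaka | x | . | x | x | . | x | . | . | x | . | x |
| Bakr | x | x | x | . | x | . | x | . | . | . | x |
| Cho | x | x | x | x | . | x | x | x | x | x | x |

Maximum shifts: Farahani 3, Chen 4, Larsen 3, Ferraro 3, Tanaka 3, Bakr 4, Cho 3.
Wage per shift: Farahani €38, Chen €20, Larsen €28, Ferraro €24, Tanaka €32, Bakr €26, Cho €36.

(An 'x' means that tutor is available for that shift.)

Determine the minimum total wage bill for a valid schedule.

€436

Picking the cheapest available tutor for each shift independently would cost €410, but that ignores the shift limits.
An optimal schedule: Shift 1→Larsen+Tanaka, Shift 2→Bakr, Shift 3→Bakr+Tanaka, Shift 4→Chen, Shift 5→Ferraro+Bakr, Shift 6→Chen+Tanaka, Shift 7→Bakr+Larsen, Shift 8→Chen+Ferraro, Shift 9→Chen, Shift 10→Ferraro, Shift 11→Larsen.
Total: 28 + 32 + 26 + 26 + 32 + 20 + 24 + 26 + 20 + 32 + 26 + 28 + 20 + 24 + 20 + 24 + 28 = €436.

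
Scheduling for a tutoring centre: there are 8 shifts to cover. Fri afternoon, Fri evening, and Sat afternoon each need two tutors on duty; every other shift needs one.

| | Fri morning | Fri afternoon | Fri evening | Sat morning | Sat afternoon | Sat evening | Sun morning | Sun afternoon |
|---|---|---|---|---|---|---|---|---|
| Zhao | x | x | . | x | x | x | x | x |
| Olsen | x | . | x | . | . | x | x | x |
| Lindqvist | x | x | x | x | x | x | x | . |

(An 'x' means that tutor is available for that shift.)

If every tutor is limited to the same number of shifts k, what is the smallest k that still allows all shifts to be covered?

4

With 3 tutors and 11 worker-slots to fill, someone must work at least ⌈11/3⌉ = 4 shifts, so k ≥ 4.
k = 4 works: Fri morning→Olsen, Fri afternoon→Zhao+Lindqvist, Fri evening→Olsen+Lindqvist, Sat morning→Zhao, Sat afternoon→Zhao+Lindqvist, Sat evening→Olsen, Sun morning→Olsen, Sun afternoon→Zhao.
Loads: Zhao 4, Olsen 4, Lindqvist 3 — all ≤ 4.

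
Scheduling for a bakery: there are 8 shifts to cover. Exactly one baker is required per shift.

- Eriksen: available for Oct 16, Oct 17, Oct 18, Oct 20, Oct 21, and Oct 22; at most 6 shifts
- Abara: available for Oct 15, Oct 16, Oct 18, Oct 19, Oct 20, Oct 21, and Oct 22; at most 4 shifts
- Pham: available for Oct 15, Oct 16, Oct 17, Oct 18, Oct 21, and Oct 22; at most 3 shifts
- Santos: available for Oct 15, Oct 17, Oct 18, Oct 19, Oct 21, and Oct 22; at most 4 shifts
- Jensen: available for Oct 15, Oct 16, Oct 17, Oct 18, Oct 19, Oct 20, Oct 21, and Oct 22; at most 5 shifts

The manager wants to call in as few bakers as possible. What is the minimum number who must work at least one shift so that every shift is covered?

2

8 slots to fill and no one can take more than 6, so at least ⌈8/6⌉ = 2 bakers are needed.
Eriksen and Abara alone can cover everything: Oct 15→Abara, Oct 16→Eriksen, Oct 17→Eriksen, Oct 18→Eriksen, Oct 19→Abara, Oct 20→Eriksen, Oct 21→Eriksen, Oct 22→Eriksen.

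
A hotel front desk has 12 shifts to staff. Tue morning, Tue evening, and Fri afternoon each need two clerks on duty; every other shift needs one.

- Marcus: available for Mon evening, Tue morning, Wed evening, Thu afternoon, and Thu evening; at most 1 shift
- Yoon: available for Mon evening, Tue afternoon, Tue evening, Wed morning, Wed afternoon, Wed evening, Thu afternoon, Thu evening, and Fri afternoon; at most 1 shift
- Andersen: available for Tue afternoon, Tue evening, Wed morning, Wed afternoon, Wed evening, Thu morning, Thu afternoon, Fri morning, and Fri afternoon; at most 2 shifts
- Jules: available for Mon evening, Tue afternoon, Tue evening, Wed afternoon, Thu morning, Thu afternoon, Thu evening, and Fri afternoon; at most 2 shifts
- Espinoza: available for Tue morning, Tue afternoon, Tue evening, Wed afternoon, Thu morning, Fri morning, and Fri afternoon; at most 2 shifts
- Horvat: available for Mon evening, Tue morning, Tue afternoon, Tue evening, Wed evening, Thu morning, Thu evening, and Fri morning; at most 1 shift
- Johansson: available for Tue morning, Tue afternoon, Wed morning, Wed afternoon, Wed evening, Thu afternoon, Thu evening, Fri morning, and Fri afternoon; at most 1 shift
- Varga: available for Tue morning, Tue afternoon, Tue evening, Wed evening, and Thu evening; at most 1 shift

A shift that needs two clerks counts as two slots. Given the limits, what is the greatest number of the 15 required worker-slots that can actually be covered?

11

Total capacity across all clerks is 1+1+2+2+2+1+1+1 = 11, and 15 slots are needed, so at most 11 can be filled.
An assignment achieving 11: Mon evening→Marcus, Tue morning→Espinoza+Horvat, Tue evening→Varga, Wed morning→Yoon, Wed afternoon→Jules, Thu morning→Andersen, Thu afternoon→Jules, Fri morning→Andersen, Fri afternoon→Espinoza+Johansson.
Loads: Marcus 1/1, Yoon 1/1, Andersen 2/2, Jules 2/2, Espinoza 2/2, Horvat 1/1, Johansson 1/1, Varga 1/1.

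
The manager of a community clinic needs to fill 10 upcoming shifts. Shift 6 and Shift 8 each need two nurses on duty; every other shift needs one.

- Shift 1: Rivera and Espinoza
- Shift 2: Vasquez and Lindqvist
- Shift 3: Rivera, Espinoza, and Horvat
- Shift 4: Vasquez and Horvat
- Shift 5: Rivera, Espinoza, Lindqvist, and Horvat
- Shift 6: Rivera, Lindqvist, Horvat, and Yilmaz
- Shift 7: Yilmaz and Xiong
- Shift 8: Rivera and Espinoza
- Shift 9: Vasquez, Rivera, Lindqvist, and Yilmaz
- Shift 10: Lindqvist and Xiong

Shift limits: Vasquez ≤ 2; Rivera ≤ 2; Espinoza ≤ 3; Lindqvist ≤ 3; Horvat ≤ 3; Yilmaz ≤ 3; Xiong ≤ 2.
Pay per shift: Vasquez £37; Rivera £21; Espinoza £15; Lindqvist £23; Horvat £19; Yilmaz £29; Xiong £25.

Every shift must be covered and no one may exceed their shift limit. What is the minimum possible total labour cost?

£238

Shift 8 can only be covered by Rivera and Espinoza, so that assignment is forced.
Picking the cheapest available nurse for each shift independently would cost £232, but that ignores the shift limits.
An optimal schedule: Shift 1→Espinoza, Shift 2→Lindqvist, Shift 3→Espinoza, Shift 4→Horvat, Shift 5→Horvat, Shift 6→Horvat+Lindqvist, Shift 7→Xiong, Shift 8→Espinoza+Rivera, Shift 9→Rivera, Shift 10→Lindqvist.
Total: 15 + 23 + 15 + 19 + 19 + 19 + 23 + 25 + 15 + 21 + 21 + 23 = £238.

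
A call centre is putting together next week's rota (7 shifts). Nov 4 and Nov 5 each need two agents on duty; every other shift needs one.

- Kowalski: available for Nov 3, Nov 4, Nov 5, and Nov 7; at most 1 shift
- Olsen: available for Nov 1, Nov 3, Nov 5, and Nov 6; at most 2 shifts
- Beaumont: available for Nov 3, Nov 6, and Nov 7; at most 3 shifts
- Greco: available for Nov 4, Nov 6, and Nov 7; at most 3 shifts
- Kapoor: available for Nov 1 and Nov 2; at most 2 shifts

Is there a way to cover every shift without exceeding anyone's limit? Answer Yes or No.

No

Total capacity is 11 and 9 slots are needed, so capacity alone doesn't rule it out.
Shifts {Nov 4, Nov 5} need 4 worker-slots in total, but the agents available for any of those shifts (Kowalski, Olsen, and Greco) can supply at most 3 among them. So no valid schedule exists.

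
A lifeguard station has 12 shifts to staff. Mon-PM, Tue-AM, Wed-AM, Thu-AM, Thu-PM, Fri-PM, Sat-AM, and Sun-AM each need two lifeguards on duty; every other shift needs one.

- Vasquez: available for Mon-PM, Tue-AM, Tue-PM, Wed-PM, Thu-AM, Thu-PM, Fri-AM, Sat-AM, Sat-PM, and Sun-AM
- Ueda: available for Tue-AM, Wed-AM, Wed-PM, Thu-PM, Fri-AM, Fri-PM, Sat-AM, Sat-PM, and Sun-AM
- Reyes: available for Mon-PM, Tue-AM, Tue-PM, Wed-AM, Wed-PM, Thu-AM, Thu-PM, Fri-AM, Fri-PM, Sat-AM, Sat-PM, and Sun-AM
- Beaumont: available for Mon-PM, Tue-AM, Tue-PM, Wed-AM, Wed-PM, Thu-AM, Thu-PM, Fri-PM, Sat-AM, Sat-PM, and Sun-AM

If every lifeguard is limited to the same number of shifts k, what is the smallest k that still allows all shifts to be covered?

With 4 lifeguards and 20 worker-slots to fill, someone must work at least ⌈20/4⌉ = 5 shifts, so k ≥ 5.
k = 5 works: Mon-PM→Vasquez+Reyes, Tue-AM→Ueda+Beaumont, Tue-PM→Vasquez, Wed-AM→Ueda+Reyes, Wed-PM→Vasquez, Thu-AM→Vasquez+Reyes, Thu-PM→Ueda+Beaumont, Fri-AM→Vasquez, Fri-PM→Ueda+Reyes, Sat-AM→Ueda+Beaumont, Sat-PM→Beaumont, Sun-AM→Reyes+Beaumont.
Loads: Vasquez 5, Ueda 5, Reyes 5, Beaumont 5 — all ≤ 5.

5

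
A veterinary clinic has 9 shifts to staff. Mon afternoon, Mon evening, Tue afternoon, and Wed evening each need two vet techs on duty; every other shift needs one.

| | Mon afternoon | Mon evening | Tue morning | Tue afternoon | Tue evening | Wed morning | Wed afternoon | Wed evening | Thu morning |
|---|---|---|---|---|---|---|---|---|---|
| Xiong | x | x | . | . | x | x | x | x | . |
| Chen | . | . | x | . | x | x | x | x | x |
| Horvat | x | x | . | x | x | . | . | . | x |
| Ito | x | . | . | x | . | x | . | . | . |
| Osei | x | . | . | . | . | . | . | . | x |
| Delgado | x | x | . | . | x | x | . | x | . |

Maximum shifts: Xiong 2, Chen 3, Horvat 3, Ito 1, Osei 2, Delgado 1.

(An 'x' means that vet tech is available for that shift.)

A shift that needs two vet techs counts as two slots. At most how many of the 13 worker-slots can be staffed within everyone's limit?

Total capacity across all vet techs is 2+3+3+1+2+1 = 12, and 13 slots are needed, so at most 12 can be filled.
An assignment achieving 12: Mon afternoon→Horvat+Osei, Mon evening→Xiong+Horvat, Tue morning→Chen, Tue afternoon→Horvat+Ito, Tue evening→Chen, Wed afternoon→Xiong, Wed evening→Chen+Delgado, Thu morning→Osei.
Loads: Xiong 2/2, Chen 3/3, Horvat 3/3, Ito 1/1, Osei 2/2, Delgado 1/1.

12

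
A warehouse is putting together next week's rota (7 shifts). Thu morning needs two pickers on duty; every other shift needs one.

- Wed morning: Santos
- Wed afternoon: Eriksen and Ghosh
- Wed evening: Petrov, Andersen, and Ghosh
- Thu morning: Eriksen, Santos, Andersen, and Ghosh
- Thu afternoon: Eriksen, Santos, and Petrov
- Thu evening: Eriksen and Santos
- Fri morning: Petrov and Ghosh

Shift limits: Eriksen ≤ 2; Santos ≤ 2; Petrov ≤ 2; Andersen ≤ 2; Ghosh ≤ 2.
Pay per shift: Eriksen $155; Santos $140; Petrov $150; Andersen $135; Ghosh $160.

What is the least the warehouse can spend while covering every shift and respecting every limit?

$1160

Wed morning can only be covered by Santos, so that assignment is forced.
Picking the cheapest available picker for each shift independently would cost $1135, but that ignores the shift limits.
An optimal schedule: Wed morning→Santos, Wed afternoon→Eriksen, Wed evening→Andersen, Thu morning→Andersen+Eriksen, Thu afternoon→Petrov, Thu evening→Santos, Fri morning→Petrov.
Total: 140 + 155 + 135 + 135 + 155 + 150 + 140 + 150 = $1160.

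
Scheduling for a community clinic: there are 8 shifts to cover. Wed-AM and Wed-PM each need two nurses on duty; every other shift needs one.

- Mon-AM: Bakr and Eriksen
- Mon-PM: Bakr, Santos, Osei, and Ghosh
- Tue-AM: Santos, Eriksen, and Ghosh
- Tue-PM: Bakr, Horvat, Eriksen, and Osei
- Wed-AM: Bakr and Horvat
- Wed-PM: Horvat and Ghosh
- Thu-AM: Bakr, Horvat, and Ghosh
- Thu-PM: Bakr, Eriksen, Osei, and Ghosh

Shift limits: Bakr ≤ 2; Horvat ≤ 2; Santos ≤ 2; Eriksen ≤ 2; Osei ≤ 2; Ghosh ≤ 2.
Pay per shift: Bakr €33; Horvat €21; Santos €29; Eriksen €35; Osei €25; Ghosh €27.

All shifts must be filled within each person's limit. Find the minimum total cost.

Wed-AM can only be covered by Bakr and Horvat, so that assignment is forced.
Wed-PM can only be covered by Horvat and Ghosh, so that assignment is forced.
Picking the cheapest available nurse for each shift independently would cost €254, but that ignores the shift limits.
An optimal schedule: Mon-AM→Bakr, Mon-PM→Santos, Tue-AM→Santos, Tue-PM→Osei, Wed-AM→Horvat+Bakr, Wed-PM→Horvat+Ghosh, Thu-AM→Ghosh, Thu-PM→Osei.
Total: 33 + 29 + 29 + 25 + 21 + 33 + 21 + 27 + 27 + 25 = €270.

€270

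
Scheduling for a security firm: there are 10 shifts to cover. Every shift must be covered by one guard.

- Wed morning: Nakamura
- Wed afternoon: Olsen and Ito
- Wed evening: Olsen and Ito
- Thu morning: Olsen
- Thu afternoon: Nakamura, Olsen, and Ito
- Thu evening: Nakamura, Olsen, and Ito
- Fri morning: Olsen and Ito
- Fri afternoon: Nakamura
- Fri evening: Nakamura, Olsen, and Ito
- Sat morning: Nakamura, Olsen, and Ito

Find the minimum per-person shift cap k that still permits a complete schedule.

4

With 3 guards and 10 worker-slots to fill, someone must work at least ⌈10/3⌉ = 4 shifts, so k ≥ 4.
k = 4 works: Wed morning→Nakamura, Wed afternoon→Olsen, Wed evening→Olsen, Thu morning→Olsen, Thu afternoon→Nakamura, Thu evening→Nakamura, Fri morning→Olsen, Fri afternoon→Nakamura, Fri evening→Ito, Sat morning→Ito.
Loads: Nakamura 4, Olsen 4, Ito 2 — all ≤ 4.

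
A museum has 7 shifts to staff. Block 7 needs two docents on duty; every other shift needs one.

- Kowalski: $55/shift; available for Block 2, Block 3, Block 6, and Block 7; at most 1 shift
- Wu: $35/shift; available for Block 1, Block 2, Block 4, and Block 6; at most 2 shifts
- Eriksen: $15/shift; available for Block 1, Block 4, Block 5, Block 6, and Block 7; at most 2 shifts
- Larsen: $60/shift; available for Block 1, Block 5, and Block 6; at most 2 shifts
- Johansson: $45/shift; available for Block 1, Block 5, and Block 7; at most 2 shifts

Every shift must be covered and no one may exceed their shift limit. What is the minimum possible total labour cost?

$305

Block 3 can only be covered by Kowalski, so that assignment is forced.
Picking the cheapest available docent for each shift independently would cost $210, but that ignores the shift limits.
An optimal schedule: Block 1→Wu, Block 2→Wu, Block 3→Kowalski, Block 4→Eriksen, Block 5→Johansson, Block 6→Larsen, Block 7→Eriksen+Johansson.
Total: 35 + 35 + 55 + 15 + 45 + 60 + 15 + 45 = $305.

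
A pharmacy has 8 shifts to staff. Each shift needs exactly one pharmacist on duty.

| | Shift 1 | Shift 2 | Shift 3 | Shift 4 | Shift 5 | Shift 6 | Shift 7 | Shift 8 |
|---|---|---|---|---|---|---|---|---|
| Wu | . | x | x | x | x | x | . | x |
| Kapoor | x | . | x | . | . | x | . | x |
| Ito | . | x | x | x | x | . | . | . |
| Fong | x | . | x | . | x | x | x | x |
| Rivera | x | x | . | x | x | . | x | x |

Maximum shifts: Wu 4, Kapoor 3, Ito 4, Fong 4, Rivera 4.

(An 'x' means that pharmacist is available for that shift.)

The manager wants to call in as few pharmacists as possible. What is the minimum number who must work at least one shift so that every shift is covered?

8 slots to fill and no one can take more than 4, so at least ⌈8/4⌉ = 2 pharmacists are needed.
Wu and Fong alone can cover everything: Shift 1→Fong, Shift 2→Wu, Shift 3→Wu, Shift 4→Wu, Shift 5→Wu, Shift 6→Fong, Shift 7→Fong, Shift 8→Fong.

2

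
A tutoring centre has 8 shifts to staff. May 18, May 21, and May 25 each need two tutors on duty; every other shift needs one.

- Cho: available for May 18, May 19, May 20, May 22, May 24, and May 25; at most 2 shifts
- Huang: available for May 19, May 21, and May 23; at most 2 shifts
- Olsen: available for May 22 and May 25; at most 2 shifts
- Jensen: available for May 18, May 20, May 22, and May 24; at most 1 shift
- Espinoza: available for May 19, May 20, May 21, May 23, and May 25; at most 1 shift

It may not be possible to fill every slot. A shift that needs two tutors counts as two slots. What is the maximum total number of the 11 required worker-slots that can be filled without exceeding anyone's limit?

Total capacity across all tutors is 2+2+2+1+1 = 8, and 11 slots are needed, so at most 8 can be filled.
An assignment achieving 8: May 18→Cho+Jensen, May 21→Huang+Espinoza, May 22→Olsen, May 23→Huang, May 24→Cho, May 25→Olsen.
Loads: Cho 2/2, Huang 2/2, Olsen 2/2, Jensen 1/1, Espinoza 1/1.

8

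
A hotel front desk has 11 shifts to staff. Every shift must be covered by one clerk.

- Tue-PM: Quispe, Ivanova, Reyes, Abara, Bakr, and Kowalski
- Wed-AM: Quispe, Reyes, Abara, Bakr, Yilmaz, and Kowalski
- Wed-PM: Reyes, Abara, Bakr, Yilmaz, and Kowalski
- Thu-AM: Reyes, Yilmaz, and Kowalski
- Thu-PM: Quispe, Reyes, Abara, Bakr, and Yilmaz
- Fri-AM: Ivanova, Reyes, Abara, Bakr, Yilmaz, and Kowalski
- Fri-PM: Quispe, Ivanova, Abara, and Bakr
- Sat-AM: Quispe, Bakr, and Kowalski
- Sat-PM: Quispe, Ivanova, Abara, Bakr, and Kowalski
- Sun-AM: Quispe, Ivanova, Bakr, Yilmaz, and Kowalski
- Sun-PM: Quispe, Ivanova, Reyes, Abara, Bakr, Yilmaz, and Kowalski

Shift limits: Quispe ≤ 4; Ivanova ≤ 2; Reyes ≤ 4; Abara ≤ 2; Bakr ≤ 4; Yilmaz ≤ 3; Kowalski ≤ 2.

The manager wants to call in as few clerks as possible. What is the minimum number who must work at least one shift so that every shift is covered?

11 slots to fill and no one can take more than 4, so at least ⌈11/4⌉ = 3 clerks are needed.
Quispe, Reyes, and Bakr alone can cover everything: Tue-PM→Reyes, Wed-AM→Bakr, Wed-PM→Reyes, Thu-AM→Reyes, Thu-PM→Bakr, Fri-AM→Reyes, Fri-PM→Quispe, Sat-AM→Quispe, Sat-PM→Quispe, Sun-AM→Quispe, Sun-PM→Bakr.

3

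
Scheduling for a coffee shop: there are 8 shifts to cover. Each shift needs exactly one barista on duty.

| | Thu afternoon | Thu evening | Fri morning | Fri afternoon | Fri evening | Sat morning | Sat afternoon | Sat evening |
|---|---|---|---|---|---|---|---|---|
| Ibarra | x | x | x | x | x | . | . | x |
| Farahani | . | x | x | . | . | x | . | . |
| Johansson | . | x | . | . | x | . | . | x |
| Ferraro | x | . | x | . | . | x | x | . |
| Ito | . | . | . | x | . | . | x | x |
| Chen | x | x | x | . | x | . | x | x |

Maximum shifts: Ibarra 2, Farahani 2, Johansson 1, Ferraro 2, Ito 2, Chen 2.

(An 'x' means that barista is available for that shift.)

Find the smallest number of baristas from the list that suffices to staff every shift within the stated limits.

8 slots to fill and no one can take more than 2, so at least ⌈8/2⌉ = 4 baristas are needed.
Ibarra, Farahani, Ferraro, and Ito alone can cover everything: Thu afternoon→Ibarra, Thu evening→Farahani, Fri morning→Ferraro, Fri afternoon→Ito, Fri evening→Ibarra, Sat morning→Farahani, Sat afternoon→Ferraro, Sat evening→Ito.

4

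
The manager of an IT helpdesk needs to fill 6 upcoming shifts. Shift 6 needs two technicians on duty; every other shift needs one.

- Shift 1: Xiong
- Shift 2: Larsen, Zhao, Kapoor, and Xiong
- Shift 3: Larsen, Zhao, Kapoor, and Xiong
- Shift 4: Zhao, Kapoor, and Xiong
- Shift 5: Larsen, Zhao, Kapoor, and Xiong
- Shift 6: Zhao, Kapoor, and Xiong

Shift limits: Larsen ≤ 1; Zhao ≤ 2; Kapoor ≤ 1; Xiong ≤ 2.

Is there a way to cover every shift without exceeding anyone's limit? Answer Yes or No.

Total capacity is 1+2+1+2 = 6 but 7 worker-slots are needed — infeasible.

No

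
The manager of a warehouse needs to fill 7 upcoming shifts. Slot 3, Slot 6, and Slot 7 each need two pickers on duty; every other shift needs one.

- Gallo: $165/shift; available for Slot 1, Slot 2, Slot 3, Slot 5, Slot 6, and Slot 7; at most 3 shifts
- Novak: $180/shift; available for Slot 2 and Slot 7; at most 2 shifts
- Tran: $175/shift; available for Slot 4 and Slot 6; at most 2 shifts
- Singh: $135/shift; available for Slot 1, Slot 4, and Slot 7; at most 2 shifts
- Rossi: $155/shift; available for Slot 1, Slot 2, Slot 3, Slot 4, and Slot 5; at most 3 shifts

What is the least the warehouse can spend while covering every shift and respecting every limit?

$1580

Slot 3 can only be covered by Gallo and Rossi, so that assignment is forced.
Slot 6 can only be covered by Gallo and Tran, so that assignment is forced.
Picking the cheapest available picker for each shift independently would cost $1540, but that ignores the shift limits.
An optimal schedule: Slot 1→Singh, Slot 2→Rossi, Slot 3→Rossi+Gallo, Slot 4→Tran, Slot 5→Rossi, Slot 6→Gallo+Tran, Slot 7→Singh+Gallo.
Total: 135 + 155 + 155 + 165 + 175 + 155 + 165 + 175 + 135 + 165 = $1580.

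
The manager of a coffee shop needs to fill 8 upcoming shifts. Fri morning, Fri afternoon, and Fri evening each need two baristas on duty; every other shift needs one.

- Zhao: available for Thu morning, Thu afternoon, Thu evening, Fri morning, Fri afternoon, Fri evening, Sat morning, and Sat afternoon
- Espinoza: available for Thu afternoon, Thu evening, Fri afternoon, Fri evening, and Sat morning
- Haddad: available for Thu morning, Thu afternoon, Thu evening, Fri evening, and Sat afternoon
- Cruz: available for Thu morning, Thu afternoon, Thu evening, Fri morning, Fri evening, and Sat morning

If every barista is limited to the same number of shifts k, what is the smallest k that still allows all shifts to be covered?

3

With 4 baristas and 11 worker-slots to fill, someone must work at least ⌈11/4⌉ = 3 shifts, so k ≥ 3.
k = 3 works: Thu morning→Haddad, Thu afternoon→Espinoza, Thu evening→Haddad, Fri morning→Zhao+Cruz, Fri afternoon→Zhao+Espinoza, Fri evening→Haddad+Cruz, Sat morning→Espinoza, Sat afternoon→Zhao.
Loads: Zhao 3, Espinoza 3, Haddad 3, Cruz 2 — all ≤ 3.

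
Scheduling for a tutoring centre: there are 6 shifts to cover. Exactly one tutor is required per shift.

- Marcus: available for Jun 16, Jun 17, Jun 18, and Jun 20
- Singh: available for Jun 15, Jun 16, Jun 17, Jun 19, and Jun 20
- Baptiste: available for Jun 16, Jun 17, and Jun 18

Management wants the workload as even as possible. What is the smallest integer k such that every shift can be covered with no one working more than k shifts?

With 3 tutors and 6 worker-slots to fill, someone must work at least ⌈6/3⌉ = 2 shifts, so k ≥ 2.
k = 2 works: Jun 15→Singh, Jun 16→Baptiste, Jun 17→Baptiste, Jun 18→Marcus, Jun 19→Singh, Jun 20→Marcus.
Loads: Marcus 2, Singh 2, Baptiste 2 — all ≤ 2.

2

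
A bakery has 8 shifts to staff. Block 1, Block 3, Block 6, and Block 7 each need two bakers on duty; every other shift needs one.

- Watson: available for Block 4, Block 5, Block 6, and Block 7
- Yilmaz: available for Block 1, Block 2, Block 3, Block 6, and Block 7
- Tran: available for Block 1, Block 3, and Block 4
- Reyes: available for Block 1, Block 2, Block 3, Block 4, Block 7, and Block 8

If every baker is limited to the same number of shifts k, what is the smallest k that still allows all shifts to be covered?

3

With 4 bakers and 12 worker-slots to fill, someone must work at least ⌈12/4⌉ = 3 shifts, so k ≥ 3.
k = 3 works: Block 1→Yilmaz+Tran, Block 2→Yilmaz, Block 3→Tran+Reyes, Block 4→Tran, Block 5→Watson, Block 6→Watson+Yilmaz, Block 7→Watson+Reyes, Block 8→Reyes.
Loads: Watson 3, Yilmaz 3, Tran 3, Reyes 3 — all ≤ 3.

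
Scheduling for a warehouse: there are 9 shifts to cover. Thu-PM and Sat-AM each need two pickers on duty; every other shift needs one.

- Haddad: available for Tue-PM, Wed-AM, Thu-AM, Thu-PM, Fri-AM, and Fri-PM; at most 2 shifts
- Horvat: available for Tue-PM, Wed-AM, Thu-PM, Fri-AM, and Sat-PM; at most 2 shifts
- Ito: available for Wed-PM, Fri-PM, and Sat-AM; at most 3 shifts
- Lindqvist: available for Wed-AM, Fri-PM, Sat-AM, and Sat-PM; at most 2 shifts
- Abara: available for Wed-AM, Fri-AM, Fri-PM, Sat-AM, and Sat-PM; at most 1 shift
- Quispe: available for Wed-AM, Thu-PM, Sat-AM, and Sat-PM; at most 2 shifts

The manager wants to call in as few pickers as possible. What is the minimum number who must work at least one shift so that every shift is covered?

11 slots to fill and no one can take more than 3, so at least ⌈11/3⌉ = 4 pickers are needed.
Any 4 pickers together have capacity at most 3+2+2+2 = 9 < 11 slots, so 4 can never suffice.
Haddad, Horvat, Ito, Lindqvist, and Quispe alone can cover everything: Tue-PM→Haddad, Wed-AM→Quispe, Wed-PM→Ito, Thu-AM→Haddad, Thu-PM→Horvat+Quispe, Fri-AM→Horvat, Fri-PM→Ito, Sat-AM→Ito+Lindqvist, Sat-PM→Lindqvist.

5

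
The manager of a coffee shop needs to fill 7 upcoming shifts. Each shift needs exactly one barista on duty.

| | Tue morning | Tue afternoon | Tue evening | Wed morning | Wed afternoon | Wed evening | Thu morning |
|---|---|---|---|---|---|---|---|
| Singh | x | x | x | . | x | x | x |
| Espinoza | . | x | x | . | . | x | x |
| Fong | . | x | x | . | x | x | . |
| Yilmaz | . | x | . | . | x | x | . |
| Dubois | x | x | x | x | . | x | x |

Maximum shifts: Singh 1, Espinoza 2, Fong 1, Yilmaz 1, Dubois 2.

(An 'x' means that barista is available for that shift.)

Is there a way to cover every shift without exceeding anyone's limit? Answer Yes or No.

Yes

Wed morning can only be covered by Dubois, so that assignment is forced.
One valid schedule: Tue morning→Singh, Tue afternoon→Yilmaz, Tue evening→Espinoza, Wed morning→Dubois, Wed afternoon→Fong, Wed evening→Dubois, Thu morning→Espinoza.
Loads: Singh 1/1, Espinoza 2/2, Fong 1/1, Yilmaz 1/1, Dubois 2/2 — all within limits.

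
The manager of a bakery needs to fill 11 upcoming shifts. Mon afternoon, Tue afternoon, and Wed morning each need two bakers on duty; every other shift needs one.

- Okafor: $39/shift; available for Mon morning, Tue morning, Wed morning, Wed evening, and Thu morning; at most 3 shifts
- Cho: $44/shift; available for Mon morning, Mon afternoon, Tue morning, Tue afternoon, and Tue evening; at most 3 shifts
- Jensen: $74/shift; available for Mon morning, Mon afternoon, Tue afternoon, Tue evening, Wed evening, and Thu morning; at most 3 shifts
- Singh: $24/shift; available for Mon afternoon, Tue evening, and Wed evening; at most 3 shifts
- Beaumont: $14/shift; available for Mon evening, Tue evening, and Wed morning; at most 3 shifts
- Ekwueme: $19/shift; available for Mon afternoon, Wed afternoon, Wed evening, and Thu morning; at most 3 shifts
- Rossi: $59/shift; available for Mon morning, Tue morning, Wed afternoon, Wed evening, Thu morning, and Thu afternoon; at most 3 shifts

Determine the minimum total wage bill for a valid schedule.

Mon evening can only be covered by Beaumont, so that assignment is forced.
Tue afternoon can only be covered by Cho and Jensen, so that assignment is forced.
Wed morning can only be covered by Okafor and Beaumont, so that assignment is forced.
Picking the cheapest available baker for each shift independently would cost $436, but that ignores the shift limits.
An optimal schedule: Mon morning→Okafor, Mon afternoon→Ekwueme+Singh, Mon evening→Beaumont, Tue morning→Okafor, Tue afternoon→Cho+Jensen, Tue evening→Beaumont, Wed morning→Beaumont+Okafor, Wed afternoon→Ekwueme, Wed evening→Singh, Thu morning→Ekwueme, Thu afternoon→Rossi.
Total: 39 + 19 + 24 + 14 + 39 + 44 + 74 + 14 + 14 + 39 + 19 + 24 + 19 + 59 = $441.

$441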